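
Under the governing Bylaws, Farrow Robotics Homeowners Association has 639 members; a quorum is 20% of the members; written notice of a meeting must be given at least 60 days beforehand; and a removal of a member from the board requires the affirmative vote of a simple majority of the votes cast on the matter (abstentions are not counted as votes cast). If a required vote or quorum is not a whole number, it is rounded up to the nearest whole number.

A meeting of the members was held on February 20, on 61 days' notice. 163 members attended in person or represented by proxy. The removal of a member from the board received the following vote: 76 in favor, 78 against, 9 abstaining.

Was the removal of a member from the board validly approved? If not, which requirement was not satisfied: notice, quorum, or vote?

Notice: 61 days given; 60 required. Satisfied.
Quorum: 20% of 639 = 127.80, rounded up to 128; 163 present. Satisfied.
Vote: requires a majority of the votes cast (163 − 9 abstaining = 154); a majority of 154 is 78, so 78 needed; 76 in favor. Not satisfied.

Invalid — vote requirement not satisfied.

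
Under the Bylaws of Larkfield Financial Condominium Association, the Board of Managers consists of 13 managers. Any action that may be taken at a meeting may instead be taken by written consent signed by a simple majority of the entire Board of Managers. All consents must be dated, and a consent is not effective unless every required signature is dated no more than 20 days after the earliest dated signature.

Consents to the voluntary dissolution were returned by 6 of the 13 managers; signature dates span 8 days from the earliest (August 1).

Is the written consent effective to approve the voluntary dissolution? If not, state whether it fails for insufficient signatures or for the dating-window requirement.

Not effective — insufficient signatures.

Signatures required: a simple majority of 13 — a majority of 13 is 7, so 7 needed; 6 signed. Insufficient.
Dating window: the latest signature is 8 days after the earliest; the limit is 20 days. Within the window.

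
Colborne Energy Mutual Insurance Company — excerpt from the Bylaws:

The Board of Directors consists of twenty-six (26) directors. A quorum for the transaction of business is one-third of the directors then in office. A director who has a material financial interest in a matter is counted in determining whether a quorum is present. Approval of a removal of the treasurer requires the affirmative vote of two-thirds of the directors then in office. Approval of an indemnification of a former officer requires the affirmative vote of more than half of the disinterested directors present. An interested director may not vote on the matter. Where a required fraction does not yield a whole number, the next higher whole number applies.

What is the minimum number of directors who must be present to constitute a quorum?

1/3 of 26 = 8.67, rounded up to 9.

9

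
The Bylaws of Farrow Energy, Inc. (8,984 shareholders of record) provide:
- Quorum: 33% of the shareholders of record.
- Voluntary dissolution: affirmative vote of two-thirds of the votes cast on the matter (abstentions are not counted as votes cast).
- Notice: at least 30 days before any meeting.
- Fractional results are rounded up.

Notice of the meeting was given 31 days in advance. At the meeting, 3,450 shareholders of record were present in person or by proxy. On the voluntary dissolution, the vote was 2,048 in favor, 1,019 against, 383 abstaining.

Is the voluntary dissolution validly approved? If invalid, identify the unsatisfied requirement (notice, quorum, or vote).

Valid — all requirements satisfied.

Notice: 31 days given; 30 required. Satisfied.
Quorum: 33% of 8,984 = 2,964.72, rounded up to 2,965; 3,450 present. Satisfied.
Vote: requires two-thirds of the votes cast (3,450 − 383 abstaining = 3,067); 2/3 of 3067 = 2044.67, rounded up to 2045, so 2,045 needed; 2,048 in favor. Satisfied.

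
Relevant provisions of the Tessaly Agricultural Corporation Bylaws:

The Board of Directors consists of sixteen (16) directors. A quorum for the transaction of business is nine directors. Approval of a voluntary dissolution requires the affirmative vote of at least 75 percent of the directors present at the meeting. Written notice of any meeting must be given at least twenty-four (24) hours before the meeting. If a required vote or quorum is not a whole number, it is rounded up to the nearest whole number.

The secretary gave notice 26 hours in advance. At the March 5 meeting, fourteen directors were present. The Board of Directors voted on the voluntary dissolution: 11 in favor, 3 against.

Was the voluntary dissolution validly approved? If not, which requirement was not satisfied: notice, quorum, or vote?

Valid — all requirements satisfied.

Notice: 26 hours given; 24 required (26 ≥ 24). Satisfied.
Quorum: 14 present; quorum is 9. Satisfied.
Vote: the voluntary dissolution requires three-fourths of the directors present (14). 3/4 of 14 = 10.50, rounded up to 11, so 11 affirmative votes are needed; 11 voted in favor. Satisfied.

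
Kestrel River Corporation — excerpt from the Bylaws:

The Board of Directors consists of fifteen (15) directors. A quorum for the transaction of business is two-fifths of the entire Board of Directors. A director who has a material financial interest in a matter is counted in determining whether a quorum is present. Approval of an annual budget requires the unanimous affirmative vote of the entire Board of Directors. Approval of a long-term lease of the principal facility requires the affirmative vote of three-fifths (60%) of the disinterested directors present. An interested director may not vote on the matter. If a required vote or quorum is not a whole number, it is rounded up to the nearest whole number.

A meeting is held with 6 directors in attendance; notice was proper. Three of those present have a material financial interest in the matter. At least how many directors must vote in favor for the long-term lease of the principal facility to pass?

The long-term lease of the principal facility requires three-fifths of the disinterested directors present (6 − 3 = 3).
3/5 of 3 = 1.80, rounded up to 2.

2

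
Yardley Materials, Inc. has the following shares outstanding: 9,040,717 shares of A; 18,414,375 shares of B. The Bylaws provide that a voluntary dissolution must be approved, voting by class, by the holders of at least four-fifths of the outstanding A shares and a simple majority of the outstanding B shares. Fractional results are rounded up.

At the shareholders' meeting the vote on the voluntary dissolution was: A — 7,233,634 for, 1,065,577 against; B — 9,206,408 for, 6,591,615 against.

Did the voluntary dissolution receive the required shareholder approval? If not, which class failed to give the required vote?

A: 4/5 of 9040717 = 7232573.60, rounded up to 7232574; 7,232,574 required, 7,233,634 in favor — approved.
B: a majority of 18414375 is 9207188; 9,207,188 required, 9,206,408 in favor — not approved.

Not approved — the B shares did not give the required vote.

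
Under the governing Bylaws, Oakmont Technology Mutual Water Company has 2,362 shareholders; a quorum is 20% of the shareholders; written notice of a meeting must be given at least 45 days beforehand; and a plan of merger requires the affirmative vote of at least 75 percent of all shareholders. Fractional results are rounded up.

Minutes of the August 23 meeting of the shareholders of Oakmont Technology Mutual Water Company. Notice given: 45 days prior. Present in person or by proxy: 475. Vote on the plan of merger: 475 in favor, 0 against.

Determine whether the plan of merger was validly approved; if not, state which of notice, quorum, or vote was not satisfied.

Invalid — vote requirement not satisfied.

Notice: 45 days given; 45 required. Satisfied.
Quorum: 20% of 2,362 = 472.40, rounded up to 473; 475 present. Satisfied.
Vote: requires three-fourths of all shareholders (2,362); 3/4 of 2362 = 1771.50, rounded up to 1772, so 1,772 needed; 475 in favor. Not satisfied.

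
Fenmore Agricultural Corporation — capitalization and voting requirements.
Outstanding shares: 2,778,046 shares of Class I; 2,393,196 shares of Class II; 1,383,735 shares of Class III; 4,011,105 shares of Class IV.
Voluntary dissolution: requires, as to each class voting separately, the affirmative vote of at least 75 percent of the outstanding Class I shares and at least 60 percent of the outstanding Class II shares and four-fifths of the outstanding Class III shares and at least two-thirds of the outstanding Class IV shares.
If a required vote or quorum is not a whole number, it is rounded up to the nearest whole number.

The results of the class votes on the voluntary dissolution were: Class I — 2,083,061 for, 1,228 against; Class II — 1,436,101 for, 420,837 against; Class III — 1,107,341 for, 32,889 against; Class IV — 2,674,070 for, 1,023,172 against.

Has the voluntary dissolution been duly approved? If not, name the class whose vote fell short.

Class I: 3/4 of 2778046 = 2083534.50, rounded up to 2083535; 2,083,535 required, 2,083,061 in favor — not approved.
Class II: 3/5 of 2393196 = 1435917.60, rounded up to 1435918; 1,435,918 required, 1,436,101 in favor — approved.
Class III: 4/5 of 1383735 = 1106988; 1,106,988 required, 1,107,341 in favor — approved.
Class IV: 2/3 of 4011105 = 2674070; 2,674,070 required, 2,674,070 in favor — approved.

Not approved — the Class I shares did not give the required vote.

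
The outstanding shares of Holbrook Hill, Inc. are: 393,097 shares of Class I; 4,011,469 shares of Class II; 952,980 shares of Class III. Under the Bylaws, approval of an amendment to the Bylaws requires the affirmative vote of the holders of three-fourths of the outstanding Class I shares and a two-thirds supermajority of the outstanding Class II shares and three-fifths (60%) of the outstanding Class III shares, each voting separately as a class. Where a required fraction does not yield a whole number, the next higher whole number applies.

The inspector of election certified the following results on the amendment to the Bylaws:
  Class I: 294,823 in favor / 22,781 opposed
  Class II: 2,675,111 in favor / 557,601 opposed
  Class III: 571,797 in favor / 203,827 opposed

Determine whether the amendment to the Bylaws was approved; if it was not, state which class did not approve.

Class I: 3/4 of 393097 = 294822.75, rounded up to 294823; 294,823 required, 294,823 in favor — approved.
Class II: 2/3 of 4011469 = 2674312.67, rounded up to 2674313; 2,674,313 required, 2,675,111 in favor — approved.
Class III: 3/5 of 952980 = 571788; 571,788 required, 571,797 in favor — approved.

Approved — every class gave the required vote.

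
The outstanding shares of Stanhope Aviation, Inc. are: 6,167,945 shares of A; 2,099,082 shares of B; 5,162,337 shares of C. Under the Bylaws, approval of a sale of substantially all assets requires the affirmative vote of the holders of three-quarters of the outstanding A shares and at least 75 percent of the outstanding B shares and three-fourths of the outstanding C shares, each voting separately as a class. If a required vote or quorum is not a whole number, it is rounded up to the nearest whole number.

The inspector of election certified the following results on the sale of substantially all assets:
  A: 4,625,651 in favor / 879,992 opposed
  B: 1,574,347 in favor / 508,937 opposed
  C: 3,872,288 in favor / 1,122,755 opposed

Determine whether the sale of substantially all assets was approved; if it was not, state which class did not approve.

Not approved — the A shares did not give the required vote.

A: 3/4 of 6167945 = 4625958.75, rounded up to 4625959; 4,625,959 required, 4,625,651 in favor — not approved.
B: 3/4 of 2099082 = 1574311.50, rounded up to 1574312; 1,574,312 required, 1,574,347 in favor — approved.
C: 3/4 of 5162337 = 3871752.75, rounded up to 3871753; 3,871,753 required, 3,872,288 in favor — approved.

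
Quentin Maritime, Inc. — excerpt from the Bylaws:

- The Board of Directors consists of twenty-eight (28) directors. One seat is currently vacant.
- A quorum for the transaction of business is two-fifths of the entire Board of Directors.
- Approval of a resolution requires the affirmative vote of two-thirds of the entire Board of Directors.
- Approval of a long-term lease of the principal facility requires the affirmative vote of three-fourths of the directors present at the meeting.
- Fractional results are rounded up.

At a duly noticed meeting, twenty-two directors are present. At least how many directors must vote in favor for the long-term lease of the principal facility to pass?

17

The long-term lease of the principal facility requires three-fourths of the directors present (22).
3/4 of 22 = 16.50, rounded up to 17.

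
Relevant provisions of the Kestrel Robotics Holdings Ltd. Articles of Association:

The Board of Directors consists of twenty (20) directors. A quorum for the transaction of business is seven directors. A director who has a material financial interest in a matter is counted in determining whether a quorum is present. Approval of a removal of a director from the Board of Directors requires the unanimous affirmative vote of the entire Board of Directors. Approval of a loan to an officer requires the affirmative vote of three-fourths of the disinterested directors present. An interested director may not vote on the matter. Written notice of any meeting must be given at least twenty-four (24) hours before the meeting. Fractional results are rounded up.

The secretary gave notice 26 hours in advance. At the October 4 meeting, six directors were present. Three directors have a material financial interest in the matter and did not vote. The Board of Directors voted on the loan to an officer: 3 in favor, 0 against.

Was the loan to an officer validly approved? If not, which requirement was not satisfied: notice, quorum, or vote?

Invalid — quorum requirement not satisfied.

Notice: 26 hours given; 24 required (26 ≥ 24). Satisfied.
Quorum: 6 present (interested directors count toward quorum); quorum is 7. Not satisfied.
Vote: the loan to an officer requires three-fourths of the disinterested directors present (6 − 3 = 3). 3/4 of 3 = 2.25, rounded up to 3, so 3 affirmative votes are needed; 3 voted in favor. Satisfied. (Moot — without a quorum no business can be validly transacted.)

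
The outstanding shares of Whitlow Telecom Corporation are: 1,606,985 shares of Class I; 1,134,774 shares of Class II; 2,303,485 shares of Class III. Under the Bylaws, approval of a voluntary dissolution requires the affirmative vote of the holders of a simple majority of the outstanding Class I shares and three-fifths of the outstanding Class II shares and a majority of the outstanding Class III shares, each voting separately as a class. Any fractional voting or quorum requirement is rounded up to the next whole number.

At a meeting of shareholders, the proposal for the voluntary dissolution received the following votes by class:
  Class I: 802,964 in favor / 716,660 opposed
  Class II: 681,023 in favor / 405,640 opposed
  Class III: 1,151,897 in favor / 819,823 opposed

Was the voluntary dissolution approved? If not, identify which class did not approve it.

Class I: a majority of 1606985 is 803493; 803,493 required, 802,964 in favor — not approved.
Class II: 3/5 of 1134774 = 680864.40, rounded up to 680865; 680,865 required, 681,023 in favor — approved.
Class III: a majority of 2303485 is 1151743; 1,151,743 required, 1,151,897 in favor — approved.

Not approved — the Class I shares did not give the required vote.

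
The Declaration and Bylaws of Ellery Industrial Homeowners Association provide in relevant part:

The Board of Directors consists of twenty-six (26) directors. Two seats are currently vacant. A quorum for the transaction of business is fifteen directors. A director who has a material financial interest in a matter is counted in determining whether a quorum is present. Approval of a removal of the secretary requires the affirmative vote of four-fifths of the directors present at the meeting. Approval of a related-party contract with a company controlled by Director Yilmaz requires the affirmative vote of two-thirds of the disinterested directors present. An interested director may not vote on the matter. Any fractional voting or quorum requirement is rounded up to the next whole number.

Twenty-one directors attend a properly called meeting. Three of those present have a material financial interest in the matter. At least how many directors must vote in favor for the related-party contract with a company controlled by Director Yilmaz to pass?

12

The related-party contract with a company controlled by Director Yilmaz requires two-thirds of the disinterested directors present (21 − 3 = 18).
2/3 of 18 = 12.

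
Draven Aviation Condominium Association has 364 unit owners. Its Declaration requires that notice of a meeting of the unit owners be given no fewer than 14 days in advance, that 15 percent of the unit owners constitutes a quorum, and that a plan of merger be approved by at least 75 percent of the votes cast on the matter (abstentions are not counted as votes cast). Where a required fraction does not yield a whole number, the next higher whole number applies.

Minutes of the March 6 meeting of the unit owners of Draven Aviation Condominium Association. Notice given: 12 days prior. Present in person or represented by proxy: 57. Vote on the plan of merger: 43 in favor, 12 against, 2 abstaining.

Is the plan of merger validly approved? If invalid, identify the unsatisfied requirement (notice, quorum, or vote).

Notice: 12 days given; 14 required. Not satisfied.
Quorum: 15% of 364 = 54.60, rounded up to 55; 57 present. Satisfied.
Vote: requires three-fourths of the votes cast (57 − 2 abstaining = 55); 3/4 of 55 = 41.25, rounded up to 42, so 42 needed; 43 in favor. Satisfied.

Invalid — notice requirement not satisfied.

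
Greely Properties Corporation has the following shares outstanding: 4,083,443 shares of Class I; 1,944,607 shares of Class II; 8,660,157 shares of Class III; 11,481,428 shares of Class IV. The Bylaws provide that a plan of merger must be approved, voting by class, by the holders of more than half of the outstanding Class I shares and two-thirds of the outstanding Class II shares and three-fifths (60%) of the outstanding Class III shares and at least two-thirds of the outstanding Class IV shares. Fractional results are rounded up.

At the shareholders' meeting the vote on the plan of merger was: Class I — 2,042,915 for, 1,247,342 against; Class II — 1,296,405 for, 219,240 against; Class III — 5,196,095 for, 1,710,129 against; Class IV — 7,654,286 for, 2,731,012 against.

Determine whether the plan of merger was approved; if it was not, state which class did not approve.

Approved — every class gave the required vote.

Class I: a majority of 4083443 is 2041722; 2,041,722 required, 2,042,915 in favor — approved.
Class II: 2/3 of 1944607 = 1296404.67, rounded up to 1296405; 1,296,405 required, 1,296,405 in favor — approved.
Class III: 3/5 of 8660157 = 5196094.20, rounded up to 5196095; 5,196,095 required, 5,196,095 in favor — approved.
Class IV: 2/3 of 11481428 = 7654285.33, rounded up to 7654286; 7,654,286 required, 7,654,286 in favor — approved.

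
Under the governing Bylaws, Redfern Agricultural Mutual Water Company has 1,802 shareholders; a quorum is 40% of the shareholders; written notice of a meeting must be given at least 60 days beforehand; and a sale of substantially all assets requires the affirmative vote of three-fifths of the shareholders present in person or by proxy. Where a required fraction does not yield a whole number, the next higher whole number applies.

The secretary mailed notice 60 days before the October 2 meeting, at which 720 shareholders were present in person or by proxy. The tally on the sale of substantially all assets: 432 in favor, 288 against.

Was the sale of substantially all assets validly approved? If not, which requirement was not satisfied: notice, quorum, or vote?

Invalid — quorum requirement not satisfied.

Notice: 60 days given; 60 required. Satisfied.
Quorum: 40% of 1,802 = 720.80, rounded up to 721; 720 present. Not satisfied.
Vote: requires three-fifths of those present (720); 3/5 of 720 = 432, so 432 needed; 432 in favor. Satisfied.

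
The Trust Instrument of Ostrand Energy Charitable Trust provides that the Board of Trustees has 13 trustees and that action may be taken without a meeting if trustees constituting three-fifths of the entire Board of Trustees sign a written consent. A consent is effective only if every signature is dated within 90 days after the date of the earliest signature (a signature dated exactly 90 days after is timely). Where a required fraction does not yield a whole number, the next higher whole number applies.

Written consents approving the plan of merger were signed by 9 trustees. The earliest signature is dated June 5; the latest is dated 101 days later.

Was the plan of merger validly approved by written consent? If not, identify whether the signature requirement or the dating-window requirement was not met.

Signatures required: three-fifths of 13 — 3/5 of 13 = 7.80, rounded up to 8, so 8 needed; 9 signed. Sufficient.
Dating window: the latest signature is 101 days after the earliest; the limit is 90 days. Outside the window.

Not effective — dating-window requirement not satisfied.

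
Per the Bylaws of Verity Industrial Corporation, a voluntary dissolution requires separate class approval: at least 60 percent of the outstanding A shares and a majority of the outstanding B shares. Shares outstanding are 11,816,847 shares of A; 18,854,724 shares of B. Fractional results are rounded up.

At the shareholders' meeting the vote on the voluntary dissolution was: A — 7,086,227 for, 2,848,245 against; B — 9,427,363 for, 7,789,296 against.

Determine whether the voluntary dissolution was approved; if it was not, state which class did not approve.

Not approved — the A shares did not give the required vote.

A: 3/5 of 11816847 = 7090108.20, rounded up to 7090109; 7,090,109 required, 7,086,227 in favor — not approved.
B: a majority of 18854724 is 9427363; 9,427,363 required, 9,427,363 in favor — approved.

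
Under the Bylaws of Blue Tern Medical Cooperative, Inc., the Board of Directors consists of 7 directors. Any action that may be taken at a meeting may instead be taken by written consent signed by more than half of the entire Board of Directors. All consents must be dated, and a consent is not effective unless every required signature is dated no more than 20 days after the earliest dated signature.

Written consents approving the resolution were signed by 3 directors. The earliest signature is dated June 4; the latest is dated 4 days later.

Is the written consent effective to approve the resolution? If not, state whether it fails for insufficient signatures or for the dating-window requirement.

Not effective — insufficient signatures.

Signatures required: more than half of 7 — a majority of 7 is 4, so 4 needed; 3 signed. Insufficient.
Dating window: the latest signature is 4 days after the earliest; the limit is 20 days. Within the window.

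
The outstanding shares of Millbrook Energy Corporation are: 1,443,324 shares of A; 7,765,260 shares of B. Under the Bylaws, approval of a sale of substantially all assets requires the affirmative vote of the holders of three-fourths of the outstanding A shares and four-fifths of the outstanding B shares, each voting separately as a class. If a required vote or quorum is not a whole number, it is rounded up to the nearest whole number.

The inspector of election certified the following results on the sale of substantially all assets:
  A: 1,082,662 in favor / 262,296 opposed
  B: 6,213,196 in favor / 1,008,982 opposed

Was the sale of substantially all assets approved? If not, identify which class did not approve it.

Approved — every class gave the required vote.

A: 3/4 of 1443324 = 1082493; 1,082,493 required, 1,082,662 in favor — approved.
B: 4/5 of 7765260 = 6212208; 6,212,208 required, 6,213,196 in favor — approved.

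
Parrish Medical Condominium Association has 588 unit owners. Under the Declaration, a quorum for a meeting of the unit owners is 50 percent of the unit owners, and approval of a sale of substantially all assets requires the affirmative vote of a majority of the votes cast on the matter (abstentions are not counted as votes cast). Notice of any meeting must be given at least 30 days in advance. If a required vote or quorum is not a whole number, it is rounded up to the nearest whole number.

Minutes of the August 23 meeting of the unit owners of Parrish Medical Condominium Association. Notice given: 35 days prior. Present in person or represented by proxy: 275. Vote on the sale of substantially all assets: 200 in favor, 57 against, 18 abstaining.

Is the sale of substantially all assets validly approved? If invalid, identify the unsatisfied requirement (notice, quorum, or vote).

Invalid — quorum requirement not satisfied.

Notice: 35 days given; 30 required. Satisfied.
Quorum: 50% of 588 = 294; 275 present. Not satisfied.
Vote: requires a majority of the votes cast (275 − 18 abstaining = 257); a majority of 257 is 129, so 129 needed; 200 in favor. Satisfied.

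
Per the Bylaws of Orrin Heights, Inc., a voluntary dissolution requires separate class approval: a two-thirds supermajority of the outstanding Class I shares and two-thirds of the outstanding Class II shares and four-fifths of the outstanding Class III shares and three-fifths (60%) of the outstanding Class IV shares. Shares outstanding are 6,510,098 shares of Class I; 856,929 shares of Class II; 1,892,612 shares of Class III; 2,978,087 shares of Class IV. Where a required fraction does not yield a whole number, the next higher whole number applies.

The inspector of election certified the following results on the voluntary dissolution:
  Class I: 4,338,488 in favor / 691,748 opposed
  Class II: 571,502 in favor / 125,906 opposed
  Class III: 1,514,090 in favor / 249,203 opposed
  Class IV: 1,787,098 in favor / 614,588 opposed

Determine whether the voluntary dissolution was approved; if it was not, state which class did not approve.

Not approved — the Class I shares did not give the required vote.

Class I: 2/3 of 6510098 = 4340065.33, rounded up to 4340066; 4,340,066 required, 4,338,488 in favor — not approved.
Class II: 2/3 of 856929 = 571286; 571,286 required, 571,502 in favor — approved.
Class III: 4/5 of 1892612 = 1514089.60, rounded up to 1514090; 1,514,090 required, 1,514,090 in favor — approved.
Class IV: 3/5 of 2978087 = 1786852.20, rounded up to 1786853; 1,786,853 required, 1,787,098 in favor — approved.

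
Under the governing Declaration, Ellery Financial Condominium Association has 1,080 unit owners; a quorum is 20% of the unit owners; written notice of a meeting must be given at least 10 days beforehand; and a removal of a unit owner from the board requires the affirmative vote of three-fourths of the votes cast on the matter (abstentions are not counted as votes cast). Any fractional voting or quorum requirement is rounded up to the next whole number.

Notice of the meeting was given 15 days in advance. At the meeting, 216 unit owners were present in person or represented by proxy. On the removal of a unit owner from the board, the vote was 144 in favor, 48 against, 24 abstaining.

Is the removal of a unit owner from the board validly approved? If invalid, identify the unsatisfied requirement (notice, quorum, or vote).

Valid — all requirements satisfied.

Notice: 15 days given; 10 required. Satisfied.
Quorum: 20% of 1,080 = 216; 216 present. Satisfied.
Vote: requires three-fourths of the votes cast (216 − 24 abstaining = 192); 3/4 of 192 = 144, so 144 needed; 144 in favor. Satisfied.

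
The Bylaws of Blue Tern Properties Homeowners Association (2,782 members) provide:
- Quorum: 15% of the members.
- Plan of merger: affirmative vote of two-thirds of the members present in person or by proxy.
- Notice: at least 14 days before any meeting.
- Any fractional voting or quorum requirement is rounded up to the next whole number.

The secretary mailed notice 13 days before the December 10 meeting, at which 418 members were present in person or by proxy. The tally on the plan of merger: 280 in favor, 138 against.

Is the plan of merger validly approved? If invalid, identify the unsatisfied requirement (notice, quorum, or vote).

Invalid — notice requirement not satisfied.

Notice: 13 days given; 14 required. Not satisfied.
Quorum: 15% of 2,782 = 417.30, rounded up to 418; 418 present. Satisfied.
Vote: requires two-thirds of those present (418); 2/3 of 418 = 278.67, rounded up to 279, so 279 needed; 280 in favor. Satisfied.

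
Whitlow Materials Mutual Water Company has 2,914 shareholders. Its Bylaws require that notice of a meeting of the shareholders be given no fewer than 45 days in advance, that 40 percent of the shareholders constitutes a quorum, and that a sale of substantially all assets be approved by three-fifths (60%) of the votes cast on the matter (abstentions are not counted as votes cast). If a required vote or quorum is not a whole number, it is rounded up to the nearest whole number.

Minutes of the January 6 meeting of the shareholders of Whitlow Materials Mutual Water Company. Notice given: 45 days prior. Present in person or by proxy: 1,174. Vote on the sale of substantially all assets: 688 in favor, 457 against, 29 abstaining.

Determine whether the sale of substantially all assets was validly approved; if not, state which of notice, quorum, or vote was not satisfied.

Notice: 45 days given; 45 required. Satisfied.
Quorum: 40% of 2,914 = 1,165.60, rounded up to 1,166; 1,174 present. Satisfied.
Vote: requires three-fifths of the votes cast (1,174 − 29 abstaining = 1,145); 3/5 of 1145 = 687, so 687 needed; 688 in favor. Satisfied.

Valid — all requirements satisfied.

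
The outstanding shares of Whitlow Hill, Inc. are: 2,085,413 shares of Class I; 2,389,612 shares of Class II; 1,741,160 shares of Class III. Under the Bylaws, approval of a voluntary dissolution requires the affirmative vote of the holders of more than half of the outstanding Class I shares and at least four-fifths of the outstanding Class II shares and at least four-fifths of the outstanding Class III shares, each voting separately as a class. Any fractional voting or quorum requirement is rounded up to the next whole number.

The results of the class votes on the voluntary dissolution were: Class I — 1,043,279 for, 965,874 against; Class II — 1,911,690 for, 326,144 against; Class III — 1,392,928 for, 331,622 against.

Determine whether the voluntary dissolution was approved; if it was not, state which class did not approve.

Approved — every class gave the required vote.

Class I: a majority of 2085413 is 1042707; 1,042,707 required, 1,043,279 in favor — approved.
Class II: 4/5 of 2389612 = 1911689.60, rounded up to 1911690; 1,911,690 required, 1,911,690 in favor — approved.
Class III: 4/5 of 1741160 = 1392928; 1,392,928 required, 1,392,928 in favor — approved.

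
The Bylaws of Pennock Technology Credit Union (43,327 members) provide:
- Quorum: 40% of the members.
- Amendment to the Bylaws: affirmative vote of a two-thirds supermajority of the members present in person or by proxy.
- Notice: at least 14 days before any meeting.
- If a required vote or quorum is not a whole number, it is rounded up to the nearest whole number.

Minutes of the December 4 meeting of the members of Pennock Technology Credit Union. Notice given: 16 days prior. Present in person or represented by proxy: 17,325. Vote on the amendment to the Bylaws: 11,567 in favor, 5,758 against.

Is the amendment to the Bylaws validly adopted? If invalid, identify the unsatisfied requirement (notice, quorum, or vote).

Notice: 16 days given; 14 required. Satisfied.
Quorum: 40% of 43,327 = 17,330.80, rounded up to 17,331; 17,325 present. Not satisfied.
Vote: requires two-thirds of those present (17,325); 2/3 of 17325 = 11550, so 11,550 needed; 11,567 in favor. Satisfied.

Invalid — quorum requirement not satisfied.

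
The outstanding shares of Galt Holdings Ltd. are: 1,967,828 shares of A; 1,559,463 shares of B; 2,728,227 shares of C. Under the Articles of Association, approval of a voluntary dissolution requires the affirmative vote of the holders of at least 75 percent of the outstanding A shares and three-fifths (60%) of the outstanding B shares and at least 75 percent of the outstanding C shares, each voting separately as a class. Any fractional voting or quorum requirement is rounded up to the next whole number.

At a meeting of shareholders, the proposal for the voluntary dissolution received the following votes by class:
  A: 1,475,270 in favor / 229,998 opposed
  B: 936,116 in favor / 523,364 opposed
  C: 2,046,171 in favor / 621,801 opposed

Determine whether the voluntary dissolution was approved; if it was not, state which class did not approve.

Not approved — the A shares did not give the required vote.

A: 3/4 of 1967828 = 1475871; 1,475,871 required, 1,475,270 in favor — not approved.
B: 3/5 of 1559463 = 935677.80, rounded up to 935678; 935,678 required, 936,116 in favor — approved.
C: 3/4 of 2728227 = 2046170.25, rounded up to 2046171; 2,046,171 required, 2,046,171 in favor — approved.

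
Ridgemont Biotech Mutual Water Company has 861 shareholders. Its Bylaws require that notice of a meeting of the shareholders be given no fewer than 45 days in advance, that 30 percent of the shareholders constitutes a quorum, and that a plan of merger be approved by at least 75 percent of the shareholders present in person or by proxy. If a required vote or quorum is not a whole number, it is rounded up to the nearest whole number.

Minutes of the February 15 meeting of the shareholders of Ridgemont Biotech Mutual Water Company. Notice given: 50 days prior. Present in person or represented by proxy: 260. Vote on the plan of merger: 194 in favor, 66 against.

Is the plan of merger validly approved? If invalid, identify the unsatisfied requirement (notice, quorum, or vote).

Notice: 50 days given; 45 required. Satisfied.
Quorum: 30% of 861 = 258.30, rounded up to 259; 260 present. Satisfied.
Vote: requires three-fourths of those present (260); 3/4 of 260 = 195, so 195 needed; 194 in favor. Not satisfied.

Invalid — vote requirement not satisfied.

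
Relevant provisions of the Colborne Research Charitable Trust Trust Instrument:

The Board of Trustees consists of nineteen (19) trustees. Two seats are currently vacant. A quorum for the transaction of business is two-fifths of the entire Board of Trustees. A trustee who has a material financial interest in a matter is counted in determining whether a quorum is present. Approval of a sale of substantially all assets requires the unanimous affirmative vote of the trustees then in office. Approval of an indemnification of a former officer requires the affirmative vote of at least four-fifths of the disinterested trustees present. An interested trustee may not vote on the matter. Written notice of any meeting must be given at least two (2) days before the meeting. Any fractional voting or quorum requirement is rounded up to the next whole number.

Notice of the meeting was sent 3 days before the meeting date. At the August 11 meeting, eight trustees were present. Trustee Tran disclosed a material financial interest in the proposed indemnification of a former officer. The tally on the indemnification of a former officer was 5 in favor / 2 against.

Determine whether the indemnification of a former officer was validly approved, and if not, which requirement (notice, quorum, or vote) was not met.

Notice: 3 days given; 2 required (3 ≥ 2). Satisfied.
Quorum: 8 present (interested trustees count toward quorum); quorum is 8. Satisfied.
Vote: the indemnification of a former officer requires four-fifths of the disinterested trustees present (8 − 1 = 7). 4/5 of 7 = 5.60, rounded up to 6, so 6 affirmative votes are needed; 5 voted in favor. Not satisfied.

Invalid — vote requirement not satisfied.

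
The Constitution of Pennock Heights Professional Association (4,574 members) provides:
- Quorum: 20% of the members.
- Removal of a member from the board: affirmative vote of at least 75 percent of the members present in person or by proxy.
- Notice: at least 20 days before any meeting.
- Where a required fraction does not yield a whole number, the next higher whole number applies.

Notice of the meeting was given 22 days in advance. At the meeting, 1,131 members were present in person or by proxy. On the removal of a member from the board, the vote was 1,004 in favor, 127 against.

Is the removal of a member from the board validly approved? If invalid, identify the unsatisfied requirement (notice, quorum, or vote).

Notice: 22 days given; 20 required. Satisfied.
Quorum: 20% of 4,574 = 914.80, rounded up to 915; 1,131 present. Satisfied.
Vote: requires three-fourths of those present (1,131); 3/4 of 1131 = 848.25, rounded up to 849, so 849 needed; 1,004 in favor. Satisfied.

Valid — all requirements satisfied.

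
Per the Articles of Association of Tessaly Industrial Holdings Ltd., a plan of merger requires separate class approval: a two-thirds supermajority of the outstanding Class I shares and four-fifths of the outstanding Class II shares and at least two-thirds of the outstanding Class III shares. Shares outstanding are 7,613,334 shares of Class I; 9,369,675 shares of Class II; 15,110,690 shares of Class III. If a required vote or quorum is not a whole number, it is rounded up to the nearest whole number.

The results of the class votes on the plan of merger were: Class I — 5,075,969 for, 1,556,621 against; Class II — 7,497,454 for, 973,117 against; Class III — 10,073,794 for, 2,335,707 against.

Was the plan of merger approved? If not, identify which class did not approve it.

Approved — every class gave the required vote.

Class I: 2/3 of 7613334 = 5075556; 5,075,556 required, 5,075,969 in favor — approved.
Class II: 4/5 of 9369675 = 7495740; 7,495,740 required, 7,497,454 in favor — approved.
Class III: 2/3 of 15110690 = 10073793.33, rounded up to 10073794; 10,073,794 required, 10,073,794 in favor — approved.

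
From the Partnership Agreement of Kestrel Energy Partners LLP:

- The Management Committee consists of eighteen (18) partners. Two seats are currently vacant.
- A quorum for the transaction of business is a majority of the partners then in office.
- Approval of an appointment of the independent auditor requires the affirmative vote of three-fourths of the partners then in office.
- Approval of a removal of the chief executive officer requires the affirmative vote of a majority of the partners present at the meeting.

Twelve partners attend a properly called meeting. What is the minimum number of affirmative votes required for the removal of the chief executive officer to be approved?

7

The removal of the chief executive officer requires a majority of the partners present (12).
A majority of 12 is 7.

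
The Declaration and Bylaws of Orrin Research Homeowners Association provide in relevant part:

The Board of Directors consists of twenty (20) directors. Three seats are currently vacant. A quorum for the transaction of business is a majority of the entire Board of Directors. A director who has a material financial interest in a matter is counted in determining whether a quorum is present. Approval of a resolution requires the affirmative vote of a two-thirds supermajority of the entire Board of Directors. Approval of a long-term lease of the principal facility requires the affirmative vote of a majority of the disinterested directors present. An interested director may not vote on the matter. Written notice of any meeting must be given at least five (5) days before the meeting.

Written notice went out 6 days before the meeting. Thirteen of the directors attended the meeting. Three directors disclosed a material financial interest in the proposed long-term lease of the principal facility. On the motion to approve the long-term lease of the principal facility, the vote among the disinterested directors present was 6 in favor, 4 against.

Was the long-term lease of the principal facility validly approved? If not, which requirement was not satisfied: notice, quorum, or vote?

Notice: 6 days given; 5 required (6 ≥ 5). Satisfied.
Quorum: 13 present (interested directors count toward quorum); quorum is 11. Satisfied.
Vote: the long-term lease of the principal facility requires a majority of the disinterested directors present (13 − 3 = 10). A majority of 10 is 6, so 6 affirmative votes are needed; 6 voted in favor. Satisfied.

Valid — all requirements satisfied.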